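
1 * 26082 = 26082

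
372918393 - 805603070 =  - 432684677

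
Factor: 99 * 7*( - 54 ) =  - 2^1 *3^5*7^1 * 11^1 = - 37422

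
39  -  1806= - 1767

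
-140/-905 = 28/181=0.15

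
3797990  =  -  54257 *(  -  70)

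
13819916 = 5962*2318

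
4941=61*81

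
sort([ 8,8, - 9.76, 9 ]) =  [ - 9.76, 8,8 , 9] 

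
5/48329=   5/48329 = 0.00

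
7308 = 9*812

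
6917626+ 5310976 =12228602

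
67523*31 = 2093213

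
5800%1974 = 1852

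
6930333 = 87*79659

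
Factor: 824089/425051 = 7^1*11^( - 1 )*17^(  -  1)*2273^( - 1 )*117727^1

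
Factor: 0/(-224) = 0^1 =0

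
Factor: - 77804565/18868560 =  - 2^(-4)*29^( - 1) * 593^1*2711^( - 1)*8747^1 = - 5186971/1257904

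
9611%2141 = 1047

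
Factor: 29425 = 5^2*11^1*107^1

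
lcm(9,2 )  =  18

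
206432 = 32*6451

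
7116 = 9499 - 2383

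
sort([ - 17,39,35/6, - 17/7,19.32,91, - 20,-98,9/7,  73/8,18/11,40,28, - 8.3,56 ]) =[ - 98, - 20, - 17,-8.3, - 17/7,9/7, 18/11, 35/6, 73/8, 19.32,28,39, 40,56, 91] 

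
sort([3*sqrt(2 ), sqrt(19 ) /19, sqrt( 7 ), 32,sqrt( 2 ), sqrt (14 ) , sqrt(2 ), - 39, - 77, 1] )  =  [ - 77, -39, sqrt ( 19)/19, 1,  sqrt(2 ), sqrt( 2),sqrt(7 ),sqrt( 14),3*sqrt( 2),32 ] 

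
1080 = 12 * 90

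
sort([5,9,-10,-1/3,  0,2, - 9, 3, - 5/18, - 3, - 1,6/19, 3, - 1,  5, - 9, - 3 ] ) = [ - 10,  -  9, - 9, - 3, -3, - 1, - 1,-1/3, - 5/18,0,6/19,2 , 3, 3,5,  5, 9]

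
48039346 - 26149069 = 21890277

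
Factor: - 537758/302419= - 2^1*13^1 *37^1*541^( - 1) = -  962/541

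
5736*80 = 458880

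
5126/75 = 68 + 26/75= 68.35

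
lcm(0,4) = 0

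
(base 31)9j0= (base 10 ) 9238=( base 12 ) 541A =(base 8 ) 22026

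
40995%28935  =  12060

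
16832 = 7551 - -9281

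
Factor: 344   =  2^3*43^1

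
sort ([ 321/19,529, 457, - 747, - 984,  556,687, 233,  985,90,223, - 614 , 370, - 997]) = [ - 997, - 984, - 747, - 614, 321/19,90,223,233, 370,457 , 529, 556, 687, 985]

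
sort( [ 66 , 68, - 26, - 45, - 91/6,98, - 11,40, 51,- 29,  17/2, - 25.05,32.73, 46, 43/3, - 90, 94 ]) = [ - 90, - 45,- 29, - 26  ,-25.05, - 91/6, - 11,  17/2, 43/3,32.73, 40,  46, 51 , 66, 68,  94, 98 ]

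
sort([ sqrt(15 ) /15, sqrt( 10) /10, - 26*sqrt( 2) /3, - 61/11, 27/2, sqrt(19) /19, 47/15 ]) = [ - 26*sqrt( 2 )/3 , - 61/11, sqrt( 19 ) /19,sqrt( 15)/15 , sqrt( 10)/10, 47/15, 27/2 ] 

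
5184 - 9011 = -3827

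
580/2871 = 20/99 = 0.20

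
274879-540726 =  - 265847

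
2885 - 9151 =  - 6266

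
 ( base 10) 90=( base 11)82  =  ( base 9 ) 110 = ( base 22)42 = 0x5A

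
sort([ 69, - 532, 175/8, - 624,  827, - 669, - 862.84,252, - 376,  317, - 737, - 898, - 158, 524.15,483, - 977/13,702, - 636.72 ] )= [ - 898, - 862.84, -737,-669, - 636.72, -624, - 532, - 376, - 158, - 977/13,  175/8,69 , 252,317, 483, 524.15 , 702,827 ]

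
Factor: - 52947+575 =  -52372 = -2^2*13093^1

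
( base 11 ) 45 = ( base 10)49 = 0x31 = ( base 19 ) 2b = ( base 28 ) 1l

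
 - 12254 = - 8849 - 3405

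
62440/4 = 15610 =15610.00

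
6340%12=4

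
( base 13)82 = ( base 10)106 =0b1101010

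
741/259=741/259 = 2.86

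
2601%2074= 527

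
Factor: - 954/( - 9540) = 1/10 = 2^(  -  1 )*5^( -1)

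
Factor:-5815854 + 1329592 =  - 4486262 = - 2^1*11^1 * 203921^1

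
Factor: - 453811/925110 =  - 2^( - 1)*3^(  -  2) *5^( -1 )*19^( - 1)*89^1*541^( - 1) * 5099^1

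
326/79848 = 163/39924 = 0.00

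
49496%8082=1004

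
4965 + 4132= 9097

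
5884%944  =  220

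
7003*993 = 6953979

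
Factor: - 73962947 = -7069^1*10463^1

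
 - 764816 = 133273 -898089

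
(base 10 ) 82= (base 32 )2I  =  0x52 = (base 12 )6a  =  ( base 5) 312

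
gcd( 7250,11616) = 2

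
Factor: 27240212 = 2^2*6810053^1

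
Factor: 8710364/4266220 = 5^(-1 )*7^( - 1)*13^1 *31^(  -  1)*  191^1*877^1*983^(-1)=2177591/1066555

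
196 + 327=523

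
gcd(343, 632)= 1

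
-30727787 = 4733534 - 35461321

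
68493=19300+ 49193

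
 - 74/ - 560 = 37/280 = 0.13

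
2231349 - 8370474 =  - 6139125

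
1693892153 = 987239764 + 706652389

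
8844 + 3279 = 12123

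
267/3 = 89 = 89.00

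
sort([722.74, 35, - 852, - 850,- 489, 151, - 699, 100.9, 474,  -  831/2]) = [ - 852,-850, - 699, - 489  ,- 831/2, 35,100.9,151,474,722.74]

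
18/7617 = 6/2539 = 0.00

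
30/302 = 15/151  =  0.10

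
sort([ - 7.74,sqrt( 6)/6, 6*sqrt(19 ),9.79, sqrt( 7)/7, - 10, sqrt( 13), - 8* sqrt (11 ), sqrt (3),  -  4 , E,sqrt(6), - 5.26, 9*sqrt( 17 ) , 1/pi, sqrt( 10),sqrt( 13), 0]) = [ - 8*sqrt( 11 ), - 10, - 7.74, - 5.26, - 4, 0, 1/pi,sqrt( 7)/7, sqrt( 6 )/6,sqrt( 3 ), sqrt( 6 ),E,sqrt(10 ), sqrt( 13 ), sqrt (13 ),9.79,6*sqrt(19),9 * sqrt( 17)]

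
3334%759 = 298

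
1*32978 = 32978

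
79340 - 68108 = 11232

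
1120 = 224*5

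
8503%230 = 223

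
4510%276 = 94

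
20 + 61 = 81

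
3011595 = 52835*57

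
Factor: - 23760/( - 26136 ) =10/11 = 2^1 * 5^1*11^(-1 )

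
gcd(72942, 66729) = 3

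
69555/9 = 7728 + 1/3 = 7728.33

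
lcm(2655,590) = 5310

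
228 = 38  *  6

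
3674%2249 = 1425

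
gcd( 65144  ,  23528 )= 136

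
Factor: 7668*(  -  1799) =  - 2^2*3^3*7^1 * 71^1*257^1 = -13794732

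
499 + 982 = 1481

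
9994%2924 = 1222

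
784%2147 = 784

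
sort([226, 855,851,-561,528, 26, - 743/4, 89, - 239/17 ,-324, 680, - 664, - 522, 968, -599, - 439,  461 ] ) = [ - 664, - 599,-561, -522 , - 439,-324,- 743/4, - 239/17,  26,89, 226, 461 , 528 , 680,851,855, 968] 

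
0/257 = 0  =  0.00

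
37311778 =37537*994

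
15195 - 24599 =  - 9404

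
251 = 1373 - 1122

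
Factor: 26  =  2^1 * 13^1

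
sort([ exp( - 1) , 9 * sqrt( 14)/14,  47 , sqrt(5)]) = [ exp(-1),  sqrt(5) , 9*sqrt( 14)/14,47] 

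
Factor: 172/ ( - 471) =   -  2^2*3^(-1) * 43^1*157^(-1)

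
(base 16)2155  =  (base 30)9ED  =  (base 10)8533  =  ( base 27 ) BJ1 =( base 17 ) 1c8g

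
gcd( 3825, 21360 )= 15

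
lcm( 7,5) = 35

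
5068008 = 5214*972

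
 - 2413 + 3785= 1372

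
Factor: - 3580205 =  - 5^1*83^1*8627^1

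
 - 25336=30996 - 56332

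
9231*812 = 7495572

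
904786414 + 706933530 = 1611719944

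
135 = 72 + 63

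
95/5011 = 95/5011 = 0.02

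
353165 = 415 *851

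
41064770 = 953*43090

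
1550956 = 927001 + 623955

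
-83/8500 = - 1+8417/8500= - 0.01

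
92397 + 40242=132639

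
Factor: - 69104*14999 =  - 2^4*7^1*53^1*283^1*617^1=- 1036490896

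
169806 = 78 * 2177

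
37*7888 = 291856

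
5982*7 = 41874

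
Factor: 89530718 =2^1*44765359^1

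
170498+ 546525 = 717023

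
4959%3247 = 1712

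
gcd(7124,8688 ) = 4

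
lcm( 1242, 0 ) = 0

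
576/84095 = 576/84095 = 0.01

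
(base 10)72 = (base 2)1001000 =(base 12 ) 60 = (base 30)2c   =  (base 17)44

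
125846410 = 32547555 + 93298855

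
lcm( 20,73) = 1460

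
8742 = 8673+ 69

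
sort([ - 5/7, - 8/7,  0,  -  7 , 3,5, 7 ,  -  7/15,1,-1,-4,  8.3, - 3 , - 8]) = [ - 8, - 7, - 4, - 3, - 8/7, - 1, - 5/7 , - 7/15, 0,1, 3,  5,7,8.3 ] 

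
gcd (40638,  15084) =6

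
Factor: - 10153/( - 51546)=13/66=2^( - 1 )*3^( - 1)*11^( - 1)*13^1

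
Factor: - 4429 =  - 43^1*103^1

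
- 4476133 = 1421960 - 5898093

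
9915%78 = 9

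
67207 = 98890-31683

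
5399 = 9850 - 4451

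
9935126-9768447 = 166679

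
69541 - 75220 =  - 5679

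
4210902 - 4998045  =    -  787143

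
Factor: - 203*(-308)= 62524 = 2^2 * 7^2*11^1*29^1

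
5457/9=606 + 1/3= 606.33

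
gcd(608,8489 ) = 1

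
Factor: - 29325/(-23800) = 2^( - 3 ) * 3^1*7^ ( - 1 )*23^1=   69/56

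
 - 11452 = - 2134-9318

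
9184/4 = 2296= 2296.00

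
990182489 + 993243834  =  1983426323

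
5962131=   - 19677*(  -  303)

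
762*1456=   1109472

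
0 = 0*241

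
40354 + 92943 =133297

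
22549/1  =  22549 =22549.00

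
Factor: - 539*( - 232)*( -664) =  - 2^6*7^2*11^1*29^1*83^1 = -83031872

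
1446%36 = 6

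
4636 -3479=1157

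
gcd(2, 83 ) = 1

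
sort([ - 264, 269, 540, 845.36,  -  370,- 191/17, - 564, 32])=[ - 564, -370, - 264,  -  191/17, 32, 269, 540,845.36 ]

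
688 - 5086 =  - 4398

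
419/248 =419/248 = 1.69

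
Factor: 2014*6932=2^3*  19^1*53^1*1733^1=13961048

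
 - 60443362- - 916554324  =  856110962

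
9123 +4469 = 13592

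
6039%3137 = 2902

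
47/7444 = 47/7444 = 0.01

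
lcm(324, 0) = 0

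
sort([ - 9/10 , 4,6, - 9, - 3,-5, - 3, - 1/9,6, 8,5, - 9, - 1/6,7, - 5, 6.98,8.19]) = [  -  9, - 9, - 5, - 5, - 3,  -  3, -9/10, - 1/6, - 1/9,4,5,6,6, 6.98,7,8,8.19 ]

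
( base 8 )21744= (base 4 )2033210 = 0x23E4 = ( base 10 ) 9188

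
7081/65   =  7081/65 = 108.94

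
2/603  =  2/603 =0.00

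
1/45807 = 1/45807 = 0.00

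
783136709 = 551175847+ 231960862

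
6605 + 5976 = 12581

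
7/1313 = 7/1313 = 0.01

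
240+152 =392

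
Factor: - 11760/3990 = - 2^3*7^1*19^( - 1 ) =- 56/19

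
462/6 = 77 =77.00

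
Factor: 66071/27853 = 7^( - 1)*23^( - 1 )*173^( - 1)* 66071^1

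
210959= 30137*7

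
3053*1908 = 5825124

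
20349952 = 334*60928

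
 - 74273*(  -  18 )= 1336914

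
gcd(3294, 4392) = 1098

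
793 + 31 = 824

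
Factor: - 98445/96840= - 2^( - 3)*3^(-1) *269^( -1)*6563^1 = -6563/6456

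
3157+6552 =9709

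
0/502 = 0 =0.00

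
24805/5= 4961 =4961.00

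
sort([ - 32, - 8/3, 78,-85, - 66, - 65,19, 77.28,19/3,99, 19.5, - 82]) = [  -  85, -82, - 66  , - 65, - 32,  -  8/3,19/3, 19 , 19.5,77.28, 78,99 ]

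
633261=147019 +486242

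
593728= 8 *74216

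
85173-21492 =63681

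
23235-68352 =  - 45117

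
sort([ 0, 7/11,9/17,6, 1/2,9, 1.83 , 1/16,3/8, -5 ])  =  [-5,0, 1/16,3/8 , 1/2,9/17,7/11 , 1.83,6 , 9] 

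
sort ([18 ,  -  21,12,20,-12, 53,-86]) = [ - 86,  -  21, - 12, 12,18,20,53]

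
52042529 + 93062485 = 145105014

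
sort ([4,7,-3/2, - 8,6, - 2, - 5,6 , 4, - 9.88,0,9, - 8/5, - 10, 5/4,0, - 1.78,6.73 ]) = [-10, - 9.88, - 8,-5, - 2, - 1.78, - 8/5 , - 3/2,0,0,  5/4,4,4 , 6,6,6.73,7, 9 ]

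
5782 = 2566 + 3216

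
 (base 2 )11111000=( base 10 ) 248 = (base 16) f8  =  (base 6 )1052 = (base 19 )D1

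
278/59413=278/59413 = 0.00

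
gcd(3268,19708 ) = 4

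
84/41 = 84/41 = 2.05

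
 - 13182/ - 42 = 2197/7 = 313.86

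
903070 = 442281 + 460789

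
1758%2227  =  1758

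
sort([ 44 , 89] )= [ 44 , 89] 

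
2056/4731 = 2056/4731 = 0.43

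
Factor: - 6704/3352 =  - 2 =- 2^1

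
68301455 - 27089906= 41211549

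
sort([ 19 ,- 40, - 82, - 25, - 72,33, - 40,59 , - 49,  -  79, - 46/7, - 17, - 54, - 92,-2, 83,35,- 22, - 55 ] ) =[  -  92, - 82, - 79 ,-72, - 55, - 54, - 49, - 40, - 40 , - 25 , - 22, - 17 , - 46/7, - 2, 19,33,35,59, 83 ] 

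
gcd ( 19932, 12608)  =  4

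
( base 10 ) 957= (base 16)3bd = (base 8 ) 1675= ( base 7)2535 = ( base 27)18C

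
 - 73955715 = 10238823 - 84194538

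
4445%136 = 93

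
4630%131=45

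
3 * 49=147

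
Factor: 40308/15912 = 2^( - 1)*3^(-1)*13^( - 1) * 17^( - 1 )*3359^1 = 3359/1326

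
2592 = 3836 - 1244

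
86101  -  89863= -3762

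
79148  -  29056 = 50092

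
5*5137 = 25685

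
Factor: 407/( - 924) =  - 2^( - 2)*3^( - 1 )*7^( - 1 )*37^1 = -37/84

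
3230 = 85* 38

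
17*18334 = 311678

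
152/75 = 152/75= 2.03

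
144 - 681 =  - 537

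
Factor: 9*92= 828 = 2^2*3^2 * 23^1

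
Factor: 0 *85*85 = 0^1 = 0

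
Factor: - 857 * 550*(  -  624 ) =294122400=2^5*3^1*5^2 *11^1*13^1*857^1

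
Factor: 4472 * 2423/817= 251992/19= 2^3*13^1*19^(  -  1)*2423^1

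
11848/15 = 789 + 13/15 = 789.87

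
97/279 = 97/279=0.35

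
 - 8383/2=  - 4192 + 1/2 =- 4191.50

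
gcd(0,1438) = 1438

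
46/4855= 46/4855 = 0.01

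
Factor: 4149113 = 43^1*47^1*2053^1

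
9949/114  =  9949/114 = 87.27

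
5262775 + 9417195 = 14679970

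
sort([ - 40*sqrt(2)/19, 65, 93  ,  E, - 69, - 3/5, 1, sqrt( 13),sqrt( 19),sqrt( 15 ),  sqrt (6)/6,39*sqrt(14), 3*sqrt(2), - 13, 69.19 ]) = [ - 69,  -  13, - 40 * sqrt (2) /19, - 3/5,sqrt ( 6 )/6, 1, E,sqrt(13),sqrt(15),3*sqrt(2),sqrt(19), 65, 69.19, 93, 39*sqrt( 14) ] 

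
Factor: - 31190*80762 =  - 2^2* 5^1*11^1*3119^1 * 3671^1  =  - 2518966780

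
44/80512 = 11/20128= 0.00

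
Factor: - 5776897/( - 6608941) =7^1 * 19^( - 1) * 53^(-1)*101^1* 6563^( - 1)*8171^1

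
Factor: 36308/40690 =2^1*5^(  -  1)*13^(  -  1 )* 29^1 =58/65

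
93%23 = 1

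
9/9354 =3/3118= 0.00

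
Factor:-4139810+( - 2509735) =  - 3^1*5^1 * 7^2*83^1 * 109^1 =- 6649545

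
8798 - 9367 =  - 569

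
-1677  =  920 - 2597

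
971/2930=971/2930  =  0.33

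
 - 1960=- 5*392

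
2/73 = 2/73 = 0.03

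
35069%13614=7841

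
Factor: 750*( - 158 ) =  - 118500 = - 2^2*3^1*5^3 * 79^1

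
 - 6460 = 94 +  - 6554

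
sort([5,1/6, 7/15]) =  [ 1/6,7/15,5]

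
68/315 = 68/315 =0.22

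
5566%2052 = 1462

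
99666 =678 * 147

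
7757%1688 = 1005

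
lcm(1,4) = 4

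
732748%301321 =130106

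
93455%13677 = 11393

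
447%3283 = 447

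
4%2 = 0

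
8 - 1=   7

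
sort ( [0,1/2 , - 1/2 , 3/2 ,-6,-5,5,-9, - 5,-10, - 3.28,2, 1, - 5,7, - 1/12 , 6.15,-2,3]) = [-10, - 9 , - 6, - 5, - 5,- 5, - 3.28,  -  2, - 1/2,-1/12, 0,  1/2,  1, 3/2 , 2,3, 5,6.15,7 ] 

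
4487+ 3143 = 7630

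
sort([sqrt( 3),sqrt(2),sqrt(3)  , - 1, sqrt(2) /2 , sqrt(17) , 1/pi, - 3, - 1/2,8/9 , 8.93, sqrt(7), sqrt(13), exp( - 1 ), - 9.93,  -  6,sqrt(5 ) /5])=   [ - 9.93 , -6,-3, - 1 , - 1/2, 1/pi, exp( - 1), sqrt(5)/5,  sqrt (2)/2, 8/9, sqrt( 2),sqrt( 3 ), sqrt( 3 ),sqrt(7 ),sqrt ( 13 ),  sqrt( 17 ),8.93 ] 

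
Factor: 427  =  7^1*61^1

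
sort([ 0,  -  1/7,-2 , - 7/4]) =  [ - 2 , -7/4 , - 1/7, 0]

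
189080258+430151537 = 619231795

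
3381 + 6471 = 9852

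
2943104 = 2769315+173789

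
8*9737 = 77896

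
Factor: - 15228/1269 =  - 12=-  2^2*3^1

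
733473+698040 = 1431513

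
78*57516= 4486248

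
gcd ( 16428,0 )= 16428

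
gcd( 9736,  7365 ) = 1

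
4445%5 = 0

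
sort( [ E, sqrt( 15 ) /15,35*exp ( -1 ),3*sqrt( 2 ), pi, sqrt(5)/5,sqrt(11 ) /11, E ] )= [sqrt (15 ) /15, sqrt( 11) /11,sqrt( 5 ) /5,E,E,pi,3 * sqrt( 2),35*exp(  -  1) ] 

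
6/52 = 3/26=   0.12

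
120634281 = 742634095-621999814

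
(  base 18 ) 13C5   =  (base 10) 7025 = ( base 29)8a7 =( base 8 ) 15561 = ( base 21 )FJB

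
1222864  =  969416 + 253448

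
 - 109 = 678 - 787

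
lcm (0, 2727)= 0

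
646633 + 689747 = 1336380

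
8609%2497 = 1118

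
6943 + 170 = 7113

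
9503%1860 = 203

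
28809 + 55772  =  84581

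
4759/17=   279 + 16/17=279.94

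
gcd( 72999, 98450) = 1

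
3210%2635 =575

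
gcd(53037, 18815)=71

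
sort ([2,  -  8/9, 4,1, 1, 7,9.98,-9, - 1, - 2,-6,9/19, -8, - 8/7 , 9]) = [-9, - 8,- 6 ,-2, - 8/7, - 1  , - 8/9,9/19, 1, 1,2, 4,7,9, 9.98]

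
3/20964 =1/6988  =  0.00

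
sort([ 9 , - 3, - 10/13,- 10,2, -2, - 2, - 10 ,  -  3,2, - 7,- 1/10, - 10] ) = [ - 10, - 10, - 10, - 7, - 3, - 3, - 2, - 2 , - 10/13, - 1/10,2, 2 , 9 ] 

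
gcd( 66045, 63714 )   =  777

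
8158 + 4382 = 12540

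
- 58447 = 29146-87593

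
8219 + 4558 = 12777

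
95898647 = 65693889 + 30204758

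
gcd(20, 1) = 1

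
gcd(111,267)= 3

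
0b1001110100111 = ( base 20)CBB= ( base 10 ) 5031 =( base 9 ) 6810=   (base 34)4bx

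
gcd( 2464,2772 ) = 308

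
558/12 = 93/2 = 46.50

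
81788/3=27262 + 2/3= 27262.67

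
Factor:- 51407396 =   -  2^2 *12851849^1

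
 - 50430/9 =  - 5604 + 2/3 = - 5603.33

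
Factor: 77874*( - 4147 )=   -  322943478 =- 2^1*3^1* 11^1*13^1*29^1*12979^1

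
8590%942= 112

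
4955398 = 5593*886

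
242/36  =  121/18 = 6.72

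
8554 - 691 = 7863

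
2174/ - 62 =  - 1087/31 = - 35.06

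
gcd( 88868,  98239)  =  1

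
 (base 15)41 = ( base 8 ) 75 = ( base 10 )61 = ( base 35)1Q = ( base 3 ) 2021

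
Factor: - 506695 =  - 5^1*7^1*31^1 * 467^1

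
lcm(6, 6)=6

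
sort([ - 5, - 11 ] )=[ - 11, - 5]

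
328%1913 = 328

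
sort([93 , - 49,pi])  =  [ - 49,pi,  93] 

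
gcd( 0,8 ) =8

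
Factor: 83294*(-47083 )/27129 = - 3921731402/27129 = - 2^1*3^(-1)*197^1*239^1*9043^( - 1)*41647^1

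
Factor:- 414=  - 2^1*3^2*23^1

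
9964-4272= 5692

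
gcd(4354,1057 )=7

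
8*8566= 68528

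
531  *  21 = 11151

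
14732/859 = 17 + 129/859 = 17.15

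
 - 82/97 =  - 1+15/97 = - 0.85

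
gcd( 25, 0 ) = 25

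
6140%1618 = 1286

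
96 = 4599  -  4503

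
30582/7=30582/7 = 4368.86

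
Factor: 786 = 2^1*3^1*131^1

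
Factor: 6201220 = 2^2*5^1*19^1 * 16319^1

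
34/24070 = 17/12035 = 0.00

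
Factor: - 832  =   - 2^6*13^1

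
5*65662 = 328310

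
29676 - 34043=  - 4367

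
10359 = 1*10359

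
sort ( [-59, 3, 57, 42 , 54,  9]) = [ - 59,3, 9, 42, 54, 57] 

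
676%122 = 66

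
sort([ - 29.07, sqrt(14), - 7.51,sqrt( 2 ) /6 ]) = [ - 29.07,-7.51, sqrt(2)/6, sqrt(14)] 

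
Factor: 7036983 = 3^3* 260629^1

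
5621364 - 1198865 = 4422499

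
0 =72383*0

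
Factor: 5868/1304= 2^ ( - 1)*3^2 = 9/2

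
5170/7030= 517/703= 0.74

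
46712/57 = 819 + 29/57 = 819.51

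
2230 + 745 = 2975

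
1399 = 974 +425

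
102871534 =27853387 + 75018147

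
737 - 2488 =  - 1751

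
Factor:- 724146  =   - 2^1*3^1*120691^1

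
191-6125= - 5934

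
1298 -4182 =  - 2884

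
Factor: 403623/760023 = 3^1*151^1*853^( - 1 ) = 453/853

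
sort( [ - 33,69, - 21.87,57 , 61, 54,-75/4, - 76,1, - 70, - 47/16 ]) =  [ - 76, - 70,- 33, - 21.87, - 75/4, - 47/16,1,54,57,61,69] 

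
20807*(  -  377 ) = - 7844239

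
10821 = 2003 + 8818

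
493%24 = 13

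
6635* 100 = 663500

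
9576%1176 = 168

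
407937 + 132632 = 540569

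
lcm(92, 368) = 368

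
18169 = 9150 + 9019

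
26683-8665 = 18018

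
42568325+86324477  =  128892802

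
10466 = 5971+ 4495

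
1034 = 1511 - 477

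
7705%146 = 113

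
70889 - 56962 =13927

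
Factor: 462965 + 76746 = 539711^1 = 539711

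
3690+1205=4895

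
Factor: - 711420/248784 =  - 2^ (-2 )*5^1*73^( - 1)*167^1 = - 835/292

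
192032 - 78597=113435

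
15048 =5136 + 9912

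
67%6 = 1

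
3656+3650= 7306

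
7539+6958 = 14497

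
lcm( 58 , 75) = 4350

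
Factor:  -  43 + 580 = 537 = 3^1* 179^1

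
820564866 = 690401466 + 130163400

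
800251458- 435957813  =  364293645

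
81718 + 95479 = 177197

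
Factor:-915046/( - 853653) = 2^1*3^( - 1 )*11^1*41593^1*284551^(- 1)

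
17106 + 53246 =70352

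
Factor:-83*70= - 5810  =  - 2^1* 5^1*7^1*83^1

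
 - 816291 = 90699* (-9)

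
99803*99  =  9880497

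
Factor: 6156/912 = 2^( - 2 )*3^3 = 27/4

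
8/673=8/673=0.01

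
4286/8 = 2143/4 = 535.75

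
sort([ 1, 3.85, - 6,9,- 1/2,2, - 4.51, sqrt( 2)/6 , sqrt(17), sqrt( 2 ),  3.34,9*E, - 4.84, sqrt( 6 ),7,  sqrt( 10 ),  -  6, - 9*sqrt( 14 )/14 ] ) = [-6, - 6, -4.84, - 4.51, - 9*sqrt(14)/14, - 1/2, sqrt( 2)/6, 1,sqrt(2) , 2, sqrt( 6 ),sqrt( 10 )  ,  3.34,3.85,  sqrt( 17), 7,9, 9*E]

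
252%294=252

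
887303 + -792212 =95091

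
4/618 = 2/309 =0.01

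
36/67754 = 18/33877=0.00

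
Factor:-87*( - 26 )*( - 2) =-2^2*3^1 * 13^1*29^1 = - 4524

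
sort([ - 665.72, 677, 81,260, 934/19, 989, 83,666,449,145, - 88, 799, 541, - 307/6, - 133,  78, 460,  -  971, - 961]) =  [ - 971, - 961,-665.72,  -  133, - 88 , - 307/6,934/19,78, 81, 83, 145,260,449, 460,541,666,677, 799, 989 ]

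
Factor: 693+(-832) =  - 139 = - 139^1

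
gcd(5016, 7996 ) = 4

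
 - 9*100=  - 900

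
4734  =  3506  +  1228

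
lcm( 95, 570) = 570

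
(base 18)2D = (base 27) 1M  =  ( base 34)1F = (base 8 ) 61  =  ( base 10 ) 49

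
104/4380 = 26/1095 = 0.02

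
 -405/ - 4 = 101 + 1/4 = 101.25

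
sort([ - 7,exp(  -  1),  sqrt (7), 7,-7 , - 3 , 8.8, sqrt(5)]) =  [ - 7,-7,  -  3,  exp(  -  1 ), sqrt(5), sqrt(7 ), 7 , 8.8] 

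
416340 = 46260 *9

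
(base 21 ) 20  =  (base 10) 42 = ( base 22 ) 1K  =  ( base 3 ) 1120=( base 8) 52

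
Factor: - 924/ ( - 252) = 3^(  -  1)*11^1 = 11/3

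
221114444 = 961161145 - 740046701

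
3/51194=3/51194 = 0.00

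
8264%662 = 320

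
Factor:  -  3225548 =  - 2^2*103^1 *7829^1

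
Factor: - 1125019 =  - 7^1 * 173^1*929^1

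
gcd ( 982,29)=1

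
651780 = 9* 72420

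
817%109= 54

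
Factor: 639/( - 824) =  - 2^( - 3 )*3^2*71^1*103^( - 1) 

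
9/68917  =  9/68917=0.00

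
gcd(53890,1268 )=634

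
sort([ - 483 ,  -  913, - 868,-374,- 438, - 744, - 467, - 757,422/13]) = [ - 913, - 868, - 757, - 744, - 483, - 467, - 438, - 374, 422/13]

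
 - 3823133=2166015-5989148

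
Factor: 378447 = 3^1*101^1*1249^1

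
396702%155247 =86208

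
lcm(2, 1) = 2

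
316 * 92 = 29072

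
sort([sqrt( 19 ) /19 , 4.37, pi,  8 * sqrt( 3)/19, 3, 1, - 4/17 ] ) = [-4/17, sqrt ( 19 )/19, 8*sqrt( 3 ) /19,1,3, pi,  4.37]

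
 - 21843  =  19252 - 41095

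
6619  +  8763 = 15382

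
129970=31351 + 98619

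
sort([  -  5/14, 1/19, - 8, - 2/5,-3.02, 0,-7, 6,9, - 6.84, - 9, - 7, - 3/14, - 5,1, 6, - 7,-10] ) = [ - 10, - 9, - 8, - 7, - 7, - 7,  -  6.84, - 5, - 3.02,  -  2/5,  -  5/14, - 3/14,0, 1/19,1,6,  6, 9]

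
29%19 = 10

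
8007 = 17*471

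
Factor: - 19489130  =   -2^1*5^1*353^1*5521^1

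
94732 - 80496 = 14236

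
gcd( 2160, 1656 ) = 72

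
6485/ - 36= - 6485/36 = - 180.14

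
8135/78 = 104  +  23/78  =  104.29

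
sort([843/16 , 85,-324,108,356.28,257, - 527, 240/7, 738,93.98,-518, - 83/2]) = [ - 527, - 518, - 324, - 83/2,240/7,843/16, 85,93.98,108,257,356.28,738]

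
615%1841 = 615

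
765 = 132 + 633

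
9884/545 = 9884/545 =18.14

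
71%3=2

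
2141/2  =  1070 + 1/2 = 1070.50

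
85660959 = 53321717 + 32339242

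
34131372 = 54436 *627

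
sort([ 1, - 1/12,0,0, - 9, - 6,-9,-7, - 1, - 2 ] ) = [ - 9, - 9,-7, - 6, - 2,-1, - 1/12,0, 0,1]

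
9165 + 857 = 10022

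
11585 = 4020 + 7565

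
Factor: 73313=167^1*439^1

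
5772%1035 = 597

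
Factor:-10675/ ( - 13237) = 5^2*31^( - 1 ) = 25/31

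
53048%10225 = 1923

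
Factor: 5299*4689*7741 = 3^2*7^1*521^1*757^1 * 7741^1 = 192340712151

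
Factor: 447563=73^1*6131^1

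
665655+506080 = 1171735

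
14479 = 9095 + 5384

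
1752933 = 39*44947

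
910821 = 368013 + 542808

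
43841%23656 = 20185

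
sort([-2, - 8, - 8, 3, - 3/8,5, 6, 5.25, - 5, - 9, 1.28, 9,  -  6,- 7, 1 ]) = [ - 9, - 8, - 8,  -  7, - 6, - 5, - 2, - 3/8,1 , 1.28, 3,5, 5.25 , 6,  9 ]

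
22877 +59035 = 81912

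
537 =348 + 189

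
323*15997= 5167031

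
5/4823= 5/4823 = 0.00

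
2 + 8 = 10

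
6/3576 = 1/596 = 0.00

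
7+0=7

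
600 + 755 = 1355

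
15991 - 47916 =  - 31925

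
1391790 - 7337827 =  - 5946037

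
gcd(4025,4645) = 5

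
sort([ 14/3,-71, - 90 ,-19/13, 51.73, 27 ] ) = [ - 90,-71, - 19/13, 14/3, 27,51.73]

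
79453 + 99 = 79552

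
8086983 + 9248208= 17335191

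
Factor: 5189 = 5189^1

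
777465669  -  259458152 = 518007517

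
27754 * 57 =1581978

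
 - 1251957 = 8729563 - 9981520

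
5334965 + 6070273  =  11405238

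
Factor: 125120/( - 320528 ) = -340/871 = -2^2*5^1*  13^( -1)*17^1*67^( - 1)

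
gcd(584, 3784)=8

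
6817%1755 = 1552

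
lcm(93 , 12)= 372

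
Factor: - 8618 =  - 2^1* 31^1*139^1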